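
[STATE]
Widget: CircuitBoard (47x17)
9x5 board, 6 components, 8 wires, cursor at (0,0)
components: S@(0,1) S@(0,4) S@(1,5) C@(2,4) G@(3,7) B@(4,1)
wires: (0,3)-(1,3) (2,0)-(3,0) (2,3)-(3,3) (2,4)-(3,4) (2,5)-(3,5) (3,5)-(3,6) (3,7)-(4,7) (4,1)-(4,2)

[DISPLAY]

   0 1 2 3 4 5 6 7 8                           
0  [.]  S       ·   S                          
                │                              
1               ·       S                      
                                               
2   ·           ·   C   ·                      
    │           │   │   │                      
3   ·           ·   ·   · ─ ·   G              
                                │              
4       B ─ ·                   ·              
Cursor: (0,0)                                  
                                               
                                               
                                               
                                               
                                               
                                               


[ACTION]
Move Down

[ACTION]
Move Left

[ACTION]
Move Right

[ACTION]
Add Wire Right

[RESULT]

   0 1 2 3 4 5 6 7 8                           
0       S       ·   S                          
                │                              
1      [.]─ ·   ·       S                      
                                               
2   ·           ·   C   ·                      
    │           │   │   │                      
3   ·           ·   ·   · ─ ·   G              
                                │              
4       B ─ ·                   ·              
Cursor: (1,1)                                  
                                               
                                               
                                               
                                               
                                               
                                               


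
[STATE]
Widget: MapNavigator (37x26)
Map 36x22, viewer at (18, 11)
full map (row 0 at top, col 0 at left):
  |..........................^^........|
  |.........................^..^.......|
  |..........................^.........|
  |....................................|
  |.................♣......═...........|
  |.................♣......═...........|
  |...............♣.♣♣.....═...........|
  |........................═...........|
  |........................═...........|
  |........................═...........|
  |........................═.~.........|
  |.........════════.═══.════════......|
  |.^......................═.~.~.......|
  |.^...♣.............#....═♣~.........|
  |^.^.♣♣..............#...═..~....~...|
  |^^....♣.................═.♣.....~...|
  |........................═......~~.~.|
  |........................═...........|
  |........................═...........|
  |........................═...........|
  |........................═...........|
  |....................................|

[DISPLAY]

                                     
                                     
..........................^^........ 
.........................^..^....... 
..........................^......... 
.................................... 
.................♣......═........... 
.................♣......═........... 
...............♣.♣♣.....═........... 
........................═........... 
........................═........... 
........................═........... 
........................═.~......... 
.........════════.@══.════════...... 
.^......................═.~.~....... 
.^...♣.............#....═♣~......... 
^.^.♣♣..............#...═..~....~... 
^^....♣.................═.♣.....~... 
........................═......~~.~. 
........................═........... 
........................═........... 
........................═........... 
........................═........... 
.................................... 
                                     
                                     


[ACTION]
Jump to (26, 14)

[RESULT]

.................^..^.......         
..................^.........         
............................         
.........♣......═...........         
.........♣......═...........         
.......♣.♣♣.....═...........         
................═...........         
................═...........         
................═...........         
................═.~.........         
.════════.═══.════════......         
................═.~.~.......         
...........#....═♣~.........         
............#...═.@~....~...         
................═.♣.....~...         
................═......~~.~.         
................═...........         
................═...........         
................═...........         
................═...........         
............................         
                                     
                                     
                                     
                                     
                                     


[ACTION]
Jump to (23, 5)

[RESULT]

                                     
                                     
                                     
                                     
                                     
                                     
                                     
                                     
.....................^^........      
....................^..^.......      
.....................^.........      
...............................      
............♣......═...........      
............♣.....@═...........      
..........♣.♣♣.....═...........      
...................═...........      
...................═...........      
...................═...........      
...................═.~.........      
....════════.═══.════════......      
...................═.~.~.......      
♣.............#....═♣~.........      
♣..............#...═..~....~...      
.♣.................═.♣.....~...      
...................═......~~.~.      
...................═...........      


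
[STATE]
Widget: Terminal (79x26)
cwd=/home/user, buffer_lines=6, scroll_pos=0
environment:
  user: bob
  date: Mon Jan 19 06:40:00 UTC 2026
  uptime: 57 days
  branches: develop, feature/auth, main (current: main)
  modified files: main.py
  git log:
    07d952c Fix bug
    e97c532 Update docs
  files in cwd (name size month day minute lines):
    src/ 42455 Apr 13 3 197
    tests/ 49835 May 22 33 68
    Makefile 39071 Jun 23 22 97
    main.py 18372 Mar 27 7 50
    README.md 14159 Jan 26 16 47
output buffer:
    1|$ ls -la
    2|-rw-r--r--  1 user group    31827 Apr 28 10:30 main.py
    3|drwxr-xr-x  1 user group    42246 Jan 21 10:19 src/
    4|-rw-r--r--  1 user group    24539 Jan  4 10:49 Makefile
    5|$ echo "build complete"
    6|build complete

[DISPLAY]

$ ls -la                                                                       
-rw-r--r--  1 user group    31827 Apr 28 10:30 main.py                         
drwxr-xr-x  1 user group    42246 Jan 21 10:19 src/                            
-rw-r--r--  1 user group    24539 Jan  4 10:49 Makefile                        
$ echo "build complete"                                                        
build complete                                                                 
$ █                                                                            
                                                                               
                                                                               
                                                                               
                                                                               
                                                                               
                                                                               
                                                                               
                                                                               
                                                                               
                                                                               
                                                                               
                                                                               
                                                                               
                                                                               
                                                                               
                                                                               
                                                                               
                                                                               
                                                                               


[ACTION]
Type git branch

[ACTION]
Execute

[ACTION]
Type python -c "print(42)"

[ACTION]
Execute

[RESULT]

$ ls -la                                                                       
-rw-r--r--  1 user group    31827 Apr 28 10:30 main.py                         
drwxr-xr-x  1 user group    42246 Jan 21 10:19 src/                            
-rw-r--r--  1 user group    24539 Jan  4 10:49 Makefile                        
$ echo "build complete"                                                        
build complete                                                                 
$ git branch                                                                   
  develop                                                                      
  feature/auth                                                                 
* main                                                                         
$ python -c "print(42)"                                                        
42                                                                             
$ █                                                                            
                                                                               
                                                                               
                                                                               
                                                                               
                                                                               
                                                                               
                                                                               
                                                                               
                                                                               
                                                                               
                                                                               
                                                                               
                                                                               


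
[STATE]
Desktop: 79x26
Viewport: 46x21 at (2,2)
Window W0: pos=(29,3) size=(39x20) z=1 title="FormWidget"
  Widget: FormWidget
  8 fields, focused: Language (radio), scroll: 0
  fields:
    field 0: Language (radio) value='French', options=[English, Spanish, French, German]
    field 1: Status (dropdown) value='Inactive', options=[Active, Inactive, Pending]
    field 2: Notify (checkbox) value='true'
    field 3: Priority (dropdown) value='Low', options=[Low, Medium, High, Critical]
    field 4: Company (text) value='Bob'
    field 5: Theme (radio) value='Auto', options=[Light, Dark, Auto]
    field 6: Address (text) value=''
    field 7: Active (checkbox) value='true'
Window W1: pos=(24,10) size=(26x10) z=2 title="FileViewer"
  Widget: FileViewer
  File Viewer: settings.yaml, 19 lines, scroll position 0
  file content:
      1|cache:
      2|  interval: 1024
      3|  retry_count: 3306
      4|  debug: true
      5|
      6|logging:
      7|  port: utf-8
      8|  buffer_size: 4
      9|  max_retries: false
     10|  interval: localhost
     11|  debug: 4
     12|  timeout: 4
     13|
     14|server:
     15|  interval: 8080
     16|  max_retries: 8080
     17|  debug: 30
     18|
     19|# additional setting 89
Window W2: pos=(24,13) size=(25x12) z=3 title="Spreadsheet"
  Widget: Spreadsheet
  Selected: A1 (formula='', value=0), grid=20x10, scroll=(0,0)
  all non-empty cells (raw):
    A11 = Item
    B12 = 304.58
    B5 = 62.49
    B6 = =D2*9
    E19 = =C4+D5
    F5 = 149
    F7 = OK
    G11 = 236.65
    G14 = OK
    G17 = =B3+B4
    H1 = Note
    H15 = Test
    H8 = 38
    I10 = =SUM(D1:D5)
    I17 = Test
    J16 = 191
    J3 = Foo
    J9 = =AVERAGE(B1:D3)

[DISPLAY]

                                              
                           ┏━━━━━━━━━━━━━━━━━━
                           ┃ FormWidget       
                           ┠──────────────────
                           ┃> Language:   ( ) 
                           ┃  Status:     [Ina
                           ┃  Notify:     [x] 
                           ┃  Priority:   [Low
                      ┏━━━━━━━━━━━━━━━━━━━━━━━
                      ┃ FileViewer            
                      ┠───────────────────────
                      ┏━━━━━━━━━━━━━━━━━━━━━━━
                      ┃ Spreadsheet           
                      ┠───────────────────────
                      ┃A1:                    
                      ┃       A       B       
                      ┃-----------------------
                      ┃  1      [0]       0   
                      ┃  2        0       0   
                      ┃  3        0       0   
                      ┃  4        0       0   


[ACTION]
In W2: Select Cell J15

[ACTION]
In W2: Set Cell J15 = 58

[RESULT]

                                              
                           ┏━━━━━━━━━━━━━━━━━━
                           ┃ FormWidget       
                           ┠──────────────────
                           ┃> Language:   ( ) 
                           ┃  Status:     [Ina
                           ┃  Notify:     [x] 
                           ┃  Priority:   [Low
                      ┏━━━━━━━━━━━━━━━━━━━━━━━
                      ┃ FileViewer            
                      ┠───────────────────────
                      ┏━━━━━━━━━━━━━━━━━━━━━━━
                      ┃ Spreadsheet           
                      ┠───────────────────────
                      ┃J15: 58                
                      ┃       A       B       
                      ┃-----------------------
                      ┃  1        0       0   
                      ┃  2        0       0   
                      ┃  3        0       0   
                      ┃  4        0       0   


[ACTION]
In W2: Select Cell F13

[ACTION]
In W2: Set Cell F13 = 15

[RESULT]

                                              
                           ┏━━━━━━━━━━━━━━━━━━
                           ┃ FormWidget       
                           ┠──────────────────
                           ┃> Language:   ( ) 
                           ┃  Status:     [Ina
                           ┃  Notify:     [x] 
                           ┃  Priority:   [Low
                      ┏━━━━━━━━━━━━━━━━━━━━━━━
                      ┃ FileViewer            
                      ┠───────────────────────
                      ┏━━━━━━━━━━━━━━━━━━━━━━━
                      ┃ Spreadsheet           
                      ┠───────────────────────
                      ┃F13: 15                
                      ┃       A       B       
                      ┃-----------------------
                      ┃  1        0       0   
                      ┃  2        0       0   
                      ┃  3        0       0   
                      ┃  4        0       0   


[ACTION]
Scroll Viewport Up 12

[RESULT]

                                              
                                              
                                              
                           ┏━━━━━━━━━━━━━━━━━━
                           ┃ FormWidget       
                           ┠──────────────────
                           ┃> Language:   ( ) 
                           ┃  Status:     [Ina
                           ┃  Notify:     [x] 
                           ┃  Priority:   [Low
                      ┏━━━━━━━━━━━━━━━━━━━━━━━
                      ┃ FileViewer            
                      ┠───────────────────────
                      ┏━━━━━━━━━━━━━━━━━━━━━━━
                      ┃ Spreadsheet           
                      ┠───────────────────────
                      ┃F13: 15                
                      ┃       A       B       
                      ┃-----------------------
                      ┃  1        0       0   
                      ┃  2        0       0   


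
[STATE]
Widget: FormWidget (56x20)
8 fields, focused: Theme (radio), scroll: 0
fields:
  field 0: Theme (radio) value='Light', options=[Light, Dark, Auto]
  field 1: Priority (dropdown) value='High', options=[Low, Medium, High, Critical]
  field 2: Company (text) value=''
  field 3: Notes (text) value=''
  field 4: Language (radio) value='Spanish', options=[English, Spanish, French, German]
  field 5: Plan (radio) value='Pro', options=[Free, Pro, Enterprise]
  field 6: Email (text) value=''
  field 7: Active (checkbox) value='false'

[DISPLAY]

> Theme:      (●) Light  ( ) Dark  ( ) Auto             
  Priority:   [High                                   ▼]
  Company:    [                                        ]
  Notes:      [                                        ]
  Language:   ( ) English  (●) Spanish  ( ) French  ( ) 
  Plan:       ( ) Free  (●) Pro  ( ) Enterprise         
  Email:      [                                        ]
  Active:     [ ]                                       
                                                        
                                                        
                                                        
                                                        
                                                        
                                                        
                                                        
                                                        
                                                        
                                                        
                                                        
                                                        


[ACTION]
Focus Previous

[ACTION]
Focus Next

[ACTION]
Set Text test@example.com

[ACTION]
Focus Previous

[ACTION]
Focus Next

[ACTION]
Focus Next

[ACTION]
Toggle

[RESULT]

  Theme:      (●) Light  ( ) Dark  ( ) Auto             
> Priority:   [High                                   ▼]
  Company:    [                                        ]
  Notes:      [                                        ]
  Language:   ( ) English  (●) Spanish  ( ) French  ( ) 
  Plan:       ( ) Free  (●) Pro  ( ) Enterprise         
  Email:      [                                        ]
  Active:     [ ]                                       
                                                        
                                                        
                                                        
                                                        
                                                        
                                                        
                                                        
                                                        
                                                        
                                                        
                                                        
                                                        


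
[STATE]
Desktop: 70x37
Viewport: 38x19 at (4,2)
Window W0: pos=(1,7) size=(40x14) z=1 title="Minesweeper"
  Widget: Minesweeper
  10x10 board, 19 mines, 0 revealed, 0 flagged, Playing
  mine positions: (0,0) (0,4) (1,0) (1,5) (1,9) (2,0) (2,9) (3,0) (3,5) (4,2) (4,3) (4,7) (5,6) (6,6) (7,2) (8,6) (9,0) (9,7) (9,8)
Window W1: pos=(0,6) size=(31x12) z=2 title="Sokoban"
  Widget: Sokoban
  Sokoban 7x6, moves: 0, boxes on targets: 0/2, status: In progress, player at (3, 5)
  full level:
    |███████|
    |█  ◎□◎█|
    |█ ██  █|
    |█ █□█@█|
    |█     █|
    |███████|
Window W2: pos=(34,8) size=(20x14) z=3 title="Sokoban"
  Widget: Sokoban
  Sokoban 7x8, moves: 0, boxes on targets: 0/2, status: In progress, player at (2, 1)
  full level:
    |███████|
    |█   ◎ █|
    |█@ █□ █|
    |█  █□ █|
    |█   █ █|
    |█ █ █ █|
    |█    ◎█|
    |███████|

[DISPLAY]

                                      
                                      
                                      
                                      
━━━━━━━━━━━━━━━━━━━━━━━━━━┓           
koban                     ┃━━━━━━━━━┓ 
──────────────────────────┨   ┏━━━━━━━
████                      ┃───┃ Sokoba
◎□◎█                      ┃   ┠───────
█  █                      ┃   ┃███████
□█@█                      ┃   ┃█   ◎ █
   █                      ┃   ┃█@ █□ █
████                      ┃   ┃█  █□ █
es: 0  0/2                ┃   ┃█   █ █
                          ┃   ┃█ █ █ █
━━━━━━━━━━━━━━━━━━━━━━━━━━┛   ┃█    ◎█
■■■■■■■■                      ┃███████
■■■■■■■■                      ┃Moves: 
━━━━━━━━━━━━━━━━━━━━━━━━━━━━━━┃       


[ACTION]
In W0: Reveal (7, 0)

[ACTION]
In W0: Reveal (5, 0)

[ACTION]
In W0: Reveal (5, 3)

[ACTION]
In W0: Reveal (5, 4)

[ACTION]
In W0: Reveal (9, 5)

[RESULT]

                                      
                                      
                                      
                                      
━━━━━━━━━━━━━━━━━━━━━━━━━━┓           
koban                     ┃━━━━━━━━━┓ 
──────────────────────────┨   ┏━━━━━━━
████                      ┃───┃ Sokoba
◎□◎█                      ┃   ┠───────
█  █                      ┃   ┃███████
□█@█                      ┃   ┃█   ◎ █
   █                      ┃   ┃█@ █□ █
████                      ┃   ┃█  █□ █
es: 0  0/2                ┃   ┃█   █ █
                          ┃   ┃█ █ █ █
━━━━━━━━━━━━━━━━━━━━━━━━━━┛   ┃█    ◎█
■■■■■■■■                      ┃███████
■■■1■■■■                      ┃Moves: 
━━━━━━━━━━━━━━━━━━━━━━━━━━━━━━┃       


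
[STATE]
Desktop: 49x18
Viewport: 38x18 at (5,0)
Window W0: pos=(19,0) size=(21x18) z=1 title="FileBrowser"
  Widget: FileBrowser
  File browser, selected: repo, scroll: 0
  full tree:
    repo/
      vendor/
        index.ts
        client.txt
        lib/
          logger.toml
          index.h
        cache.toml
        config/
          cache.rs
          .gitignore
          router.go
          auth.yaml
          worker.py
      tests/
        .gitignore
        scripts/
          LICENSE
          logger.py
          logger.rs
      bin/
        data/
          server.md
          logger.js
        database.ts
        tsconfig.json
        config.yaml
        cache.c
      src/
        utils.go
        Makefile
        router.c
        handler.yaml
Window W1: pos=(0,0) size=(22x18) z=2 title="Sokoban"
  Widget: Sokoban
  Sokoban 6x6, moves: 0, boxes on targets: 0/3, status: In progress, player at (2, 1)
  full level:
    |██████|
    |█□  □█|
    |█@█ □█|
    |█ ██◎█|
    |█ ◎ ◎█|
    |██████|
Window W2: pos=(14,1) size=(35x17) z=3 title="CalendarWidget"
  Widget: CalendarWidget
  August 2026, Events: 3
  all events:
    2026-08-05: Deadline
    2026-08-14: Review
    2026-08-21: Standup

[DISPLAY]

━━━━━━━━━━━━━━━━┓━━━━━━━━━━━━━━━━━┓   
oban     ┏━━━━━━━━━━━━━━━━━━━━━━━━━━━━
─────────┃ CalendarWidget             
██       ┠────────────────────────────
□█       ┃           August 2026      
□█       ┃Mo Tu We Th Fr Sa Su        
◎█       ┃                1  2        
◎█       ┃ 3  4  5*  6  7  8  9       
██       ┃10 11 12 13 14* 15 16       
s: 0  0/3┃17 18 19 20 21* 22 23       
         ┃24 25 26 27 28 29 30        
         ┃31                          
         ┃                            
         ┃                            
         ┃                            
         ┃                            
         ┃                            
━━━━━━━━━┗━━━━━━━━━━━━━━━━━━━━━━━━━━━━


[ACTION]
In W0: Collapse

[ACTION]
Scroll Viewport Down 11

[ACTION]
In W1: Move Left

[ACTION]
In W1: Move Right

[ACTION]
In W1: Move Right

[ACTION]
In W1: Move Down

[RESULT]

━━━━━━━━━━━━━━━━┓━━━━━━━━━━━━━━━━━┓   
oban     ┏━━━━━━━━━━━━━━━━━━━━━━━━━━━━
─────────┃ CalendarWidget             
██       ┠────────────────────────────
□█       ┃           August 2026      
□█       ┃Mo Tu We Th Fr Sa Su        
◎█       ┃                1  2        
◎█       ┃ 3  4  5*  6  7  8  9       
██       ┃10 11 12 13 14* 15 16       
s: 1  0/3┃17 18 19 20 21* 22 23       
         ┃24 25 26 27 28 29 30        
         ┃31                          
         ┃                            
         ┃                            
         ┃                            
         ┃                            
         ┃                            
━━━━━━━━━┗━━━━━━━━━━━━━━━━━━━━━━━━━━━━


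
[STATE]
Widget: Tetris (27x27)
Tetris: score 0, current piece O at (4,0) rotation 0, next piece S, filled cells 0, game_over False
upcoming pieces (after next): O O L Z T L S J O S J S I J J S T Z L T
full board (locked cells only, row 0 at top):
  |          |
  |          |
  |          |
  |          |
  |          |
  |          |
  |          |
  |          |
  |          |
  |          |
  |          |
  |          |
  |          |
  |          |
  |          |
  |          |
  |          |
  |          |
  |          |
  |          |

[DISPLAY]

    ▓▓    │Next:           
    ▓▓    │ ░░             
          │░░              
          │                
          │                
          │                
          │Score:          
          │0               
          │                
          │                
          │                
          │                
          │                
          │                
          │                
          │                
          │                
          │                
          │                
          │                
          │                
          │                
          │                
          │                
          │                
          │                
          │                


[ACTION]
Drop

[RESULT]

          │Next:           
    ▓▓    │ ░░             
    ▓▓    │░░              
          │                
          │                
          │                
          │Score:          
          │0               
          │                
          │                
          │                
          │                
          │                
          │                
          │                
          │                
          │                
          │                
          │                
          │                
          │                
          │                
          │                
          │                
          │                
          │                
          │                


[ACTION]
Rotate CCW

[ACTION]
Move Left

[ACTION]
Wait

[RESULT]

          │Next:           
          │ ░░             
   ▓▓     │░░              
   ▓▓     │                
          │                
          │                
          │Score:          
          │0               
          │                
          │                
          │                
          │                
          │                
          │                
          │                
          │                
          │                
          │                
          │                
          │                
          │                
          │                
          │                
          │                
          │                
          │                
          │                


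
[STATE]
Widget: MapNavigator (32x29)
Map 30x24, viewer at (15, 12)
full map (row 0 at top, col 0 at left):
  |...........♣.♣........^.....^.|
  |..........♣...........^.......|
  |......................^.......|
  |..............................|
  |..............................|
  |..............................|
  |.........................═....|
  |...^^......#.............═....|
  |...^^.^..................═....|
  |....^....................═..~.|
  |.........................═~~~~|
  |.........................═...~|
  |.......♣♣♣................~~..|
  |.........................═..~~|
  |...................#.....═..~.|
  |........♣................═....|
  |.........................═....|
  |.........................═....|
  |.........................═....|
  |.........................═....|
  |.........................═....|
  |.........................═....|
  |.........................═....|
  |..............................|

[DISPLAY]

                                
                                
 ...........♣.♣........^.....^. 
 ..........♣...........^....... 
 ......................^....... 
 .............................. 
 .............................. 
 .............................. 
 .........................═.... 
 ...^^......#.............═.... 
 ...^^.^..................═.... 
 ....^....................═..~. 
 .........................═~~~~ 
 .........................═...~ 
 .......♣♣♣.....@..........~~.. 
 .........................═..~~ 
 ...................#.....═..~. 
 ........♣................═.... 
 .........................═.... 
 .........................═.... 
 .........................═.... 
 .........................═.... 
 .........................═.... 
 .........................═.... 
 .........................═.... 
 .............................. 
                                
                                
                                


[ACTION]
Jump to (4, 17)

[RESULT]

            ....................
            ....................
            ....................
            ....................
            ...^^......#........
            ...^^.^.............
            ....^...............
            ....................
            ....................
            .......♣♣♣..........
            ....................
            ...................#
            ........♣...........
            ....................
            ....@...............
            ....................
            ....................
            ....................
            ....................
            ....................
            ....................
                                
                                
                                
                                
                                
                                
                                
                                


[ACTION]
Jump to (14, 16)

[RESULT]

  ......................^.......
  ..............................
  ..............................
  ..............................
  .........................═....
  ...^^......#.............═....
  ...^^.^..................═....
  ....^....................═..~.
  .........................═~~~~
  .........................═...~
  .......♣♣♣................~~..
  .........................═..~~
  ...................#.....═..~.
  ........♣................═....
  ..............@..........═....
  .........................═....
  .........................═....
  .........................═....
  .........................═....
  .........................═....
  .........................═....
  ..............................
                                
                                
                                
                                
                                
                                
                                


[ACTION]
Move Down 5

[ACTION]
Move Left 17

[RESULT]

                ...^^......#....
                ...^^.^.........
                ....^...........
                ................
                ................
                .......♣♣♣......
                ................
                ................
                ........♣.......
                ................
                ................
                ................
                ................
                ................
                @...............
                ................
                ................
                                
                                
                                
                                
                                
                                
                                
                                
                                
                                
                                
                                


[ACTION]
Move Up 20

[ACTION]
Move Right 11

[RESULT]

                                
                                
                                
                                
                                
                                
                                
                                
                                
                                
                                
                                
                                
     ...........♣.♣........^....
     ..........♣@..........^....
     ......................^....
     ...........................
     ...........................
     ...........................
     .........................═.
     ...^^......#.............═.
     ...^^.^..................═.
     ....^....................═.
     .........................═~
     .........................═.
     .......♣♣♣................~
     .........................═.
     ...................#.....═.
     ........♣................═.


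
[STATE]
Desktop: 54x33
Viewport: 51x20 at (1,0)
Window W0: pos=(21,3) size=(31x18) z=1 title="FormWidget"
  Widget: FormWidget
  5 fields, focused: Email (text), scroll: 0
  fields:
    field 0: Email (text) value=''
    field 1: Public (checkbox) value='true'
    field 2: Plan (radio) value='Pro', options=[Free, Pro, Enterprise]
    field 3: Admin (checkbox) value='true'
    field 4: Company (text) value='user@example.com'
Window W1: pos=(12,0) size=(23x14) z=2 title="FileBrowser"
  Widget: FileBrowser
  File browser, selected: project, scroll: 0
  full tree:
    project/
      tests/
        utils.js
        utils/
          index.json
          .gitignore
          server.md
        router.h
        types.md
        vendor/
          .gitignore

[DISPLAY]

           ┏━━━━━━━━━━━━━━━━━━━━━┓                 
           ┃ FileBrowser         ┃                 
           ┠─────────────────────┨                 
           ┃> [-] project/       ┃━━━━━━━━━━━━━━━━┓
           ┃    [+] tests/       ┃                ┃
           ┃                     ┃────────────────┨
           ┃                     ┃ [             ]┃
           ┃                     ┃ [x]            ┃
           ┃                     ┃ ( ) Free  (●) P┃
           ┃                     ┃ [x]            ┃
           ┃                     ┃ [user@example.]┃
           ┃                     ┃                ┃
           ┃                     ┃                ┃
           ┗━━━━━━━━━━━━━━━━━━━━━┛                ┃
                    ┃                             ┃
                    ┃                             ┃
                    ┃                             ┃
                    ┃                             ┃
                    ┃                             ┃
                    ┃                             ┃


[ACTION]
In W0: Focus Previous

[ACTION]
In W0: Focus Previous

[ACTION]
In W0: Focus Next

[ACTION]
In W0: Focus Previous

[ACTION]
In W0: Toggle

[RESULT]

           ┏━━━━━━━━━━━━━━━━━━━━━┓                 
           ┃ FileBrowser         ┃                 
           ┠─────────────────────┨                 
           ┃> [-] project/       ┃━━━━━━━━━━━━━━━━┓
           ┃    [+] tests/       ┃                ┃
           ┃                     ┃────────────────┨
           ┃                     ┃ [             ]┃
           ┃                     ┃ [x]            ┃
           ┃                     ┃ ( ) Free  (●) P┃
           ┃                     ┃ [ ]            ┃
           ┃                     ┃ [user@example.]┃
           ┃                     ┃                ┃
           ┃                     ┃                ┃
           ┗━━━━━━━━━━━━━━━━━━━━━┛                ┃
                    ┃                             ┃
                    ┃                             ┃
                    ┃                             ┃
                    ┃                             ┃
                    ┃                             ┃
                    ┃                             ┃
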